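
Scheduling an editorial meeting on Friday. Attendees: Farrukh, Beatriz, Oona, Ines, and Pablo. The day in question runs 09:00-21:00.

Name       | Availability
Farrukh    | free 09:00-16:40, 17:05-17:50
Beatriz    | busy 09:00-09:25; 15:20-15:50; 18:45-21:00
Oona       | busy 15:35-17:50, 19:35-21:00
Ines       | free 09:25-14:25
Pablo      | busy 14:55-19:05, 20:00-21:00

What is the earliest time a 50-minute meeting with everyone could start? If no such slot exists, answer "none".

Farrukh free: 09:00-16:40, 17:05-17:50.
Beatriz free: 09:25-15:20, 15:50-18:45 (invert busy blocks within the working day).
Oona free: 09:00-15:35, 17:50-19:35 (invert busy blocks within the working day).
Ines free: 09:25-14:25.
Pablo free: 09:00-14:55, 19:05-20:00 (invert busy blocks within the working day).
Farrukh ∩ Beatriz: 09:25-15:20, 15:50-16:40, 17:05-17:50.
Farrukh ∩ Beatriz ∩ Oona: 09:25-15:20.
Farrukh ∩ Beatriz ∩ Oona ∩ Ines: 09:25-14:25.
Farrukh ∩ Beatriz ∩ Oona ∩ Ines ∩ Pablo: 09:25-14:25.
The first common window of at least 50 minutes is 09:25-14:25, so the earliest start is 09:25.

09:25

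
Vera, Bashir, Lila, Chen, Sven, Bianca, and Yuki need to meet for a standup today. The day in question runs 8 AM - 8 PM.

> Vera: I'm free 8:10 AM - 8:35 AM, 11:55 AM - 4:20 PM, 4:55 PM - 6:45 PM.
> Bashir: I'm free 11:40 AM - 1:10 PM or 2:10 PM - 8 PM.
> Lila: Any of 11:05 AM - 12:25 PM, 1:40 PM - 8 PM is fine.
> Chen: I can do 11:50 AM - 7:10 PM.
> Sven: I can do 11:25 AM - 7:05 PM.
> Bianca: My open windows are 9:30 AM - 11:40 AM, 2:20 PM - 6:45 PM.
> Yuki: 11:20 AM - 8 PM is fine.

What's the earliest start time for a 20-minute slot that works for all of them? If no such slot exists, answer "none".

14:20

Vera ∩ Bashir: 11:55-13:10, 14:10-16:20, 16:55-18:45.
Vera ∩ Bashir ∩ Lila: 11:55-12:25, 14:10-16:20, 16:55-18:45.
Vera ∩ Bashir ∩ Lila ∩ Chen: 11:55-12:25, 14:10-16:20, 16:55-18:45.
Vera ∩ Bashir ∩ Lila ∩ Chen ∩ Sven: 11:55-12:25, 14:10-16:20, 16:55-18:45.
Vera ∩ Bashir ∩ Lila ∩ Chen ∩ Sven ∩ Bianca: 14:20-16:20, 16:55-18:45.
Vera ∩ Bashir ∩ Lila ∩ Chen ∩ Sven ∩ Bianca ∩ Yuki: 14:20-16:20, 16:55-18:45.
The first common window of at least 20 minutes is 14:20-16:20, so the earliest start is 14:20.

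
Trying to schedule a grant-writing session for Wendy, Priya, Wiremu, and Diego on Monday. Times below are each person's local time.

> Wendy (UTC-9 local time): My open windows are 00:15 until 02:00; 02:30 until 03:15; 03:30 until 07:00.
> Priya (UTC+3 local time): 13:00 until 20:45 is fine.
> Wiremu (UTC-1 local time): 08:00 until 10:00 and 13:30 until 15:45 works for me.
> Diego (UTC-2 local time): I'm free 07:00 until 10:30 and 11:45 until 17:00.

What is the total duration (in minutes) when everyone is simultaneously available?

Wendy in UTC: 09:15-11:00, 11:30-12:15, 12:30-16:00 (add 9h to convert from UTC-9).
Priya in UTC: 10:00-17:45 (subtract 3h to convert from UTC+3).
Wiremu in UTC: 09:00-11:00, 14:30-16:45 (add 1h to convert from UTC-1).
Diego in UTC: 09:00-12:30, 13:45-19:00 (add 2h to convert from UTC-2).
Wendy ∩ Priya: 10:00-11:00, 11:30-12:15, 12:30-16:00.
Wendy ∩ Priya ∩ Wiremu: 10:00-11:00, 14:30-16:00.
Wendy ∩ Priya ∩ Wiremu ∩ Diego: 10:00-11:00, 14:30-16:00.
Summing the common windows: 60 + 90 = 150 minutes.

150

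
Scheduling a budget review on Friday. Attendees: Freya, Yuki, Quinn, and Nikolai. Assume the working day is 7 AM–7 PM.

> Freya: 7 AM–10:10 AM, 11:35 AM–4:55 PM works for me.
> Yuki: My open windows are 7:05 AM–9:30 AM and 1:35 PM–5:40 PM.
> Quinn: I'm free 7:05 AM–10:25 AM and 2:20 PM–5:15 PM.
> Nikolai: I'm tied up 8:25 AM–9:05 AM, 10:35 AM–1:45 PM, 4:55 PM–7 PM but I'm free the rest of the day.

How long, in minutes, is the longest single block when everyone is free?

Freya free: 07:00-10:10, 11:35-16:55.
Yuki free: 07:05-09:30, 13:35-17:40.
Quinn free: 07:05-10:25, 14:20-17:15.
Nikolai free: 07:00-08:25, 09:05-10:35, 13:45-16:55 (invert busy blocks within the working day).
Freya ∩ Yuki: 07:05-09:30, 13:35-16:55.
Freya ∩ Yuki ∩ Quinn: 07:05-09:30, 14:20-16:55.
Freya ∩ Yuki ∩ Quinn ∩ Nikolai: 07:05-08:25, 09:05-09:30, 14:20-16:55.
The longest is 14:20-16:55 at 155 minutes.

155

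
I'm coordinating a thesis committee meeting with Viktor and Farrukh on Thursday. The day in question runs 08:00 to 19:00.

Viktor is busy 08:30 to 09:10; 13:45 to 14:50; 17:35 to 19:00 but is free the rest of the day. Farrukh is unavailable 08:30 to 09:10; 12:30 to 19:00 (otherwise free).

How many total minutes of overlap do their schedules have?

Viktor free: 08:00-08:30, 09:10-13:45, 14:50-17:35 (invert busy blocks within the working day).
Farrukh free: 08:00-08:30, 09:10-12:30 (invert busy blocks within the working day).
Viktor ∩ Farrukh: 08:00-08:30, 09:10-12:30.
Summing the common windows: 30 + 200 = 230 minutes.

230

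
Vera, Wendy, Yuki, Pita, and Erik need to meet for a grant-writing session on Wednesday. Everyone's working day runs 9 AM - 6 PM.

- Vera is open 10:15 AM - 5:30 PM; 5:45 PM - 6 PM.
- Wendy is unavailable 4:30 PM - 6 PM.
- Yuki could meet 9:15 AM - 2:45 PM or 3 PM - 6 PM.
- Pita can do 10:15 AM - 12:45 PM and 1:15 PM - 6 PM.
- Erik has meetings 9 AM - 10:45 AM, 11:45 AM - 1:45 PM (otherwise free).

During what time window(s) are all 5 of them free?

10:45-11:45, 13:45-14:45, 15:00-16:30

Vera free: 10:15-17:30, 17:45-18:00.
Wendy free: 09:00-16:30 (invert busy blocks within the working day).
Yuki free: 09:15-14:45, 15:00-18:00.
Pita free: 10:15-12:45, 13:15-18:00.
Erik free: 10:45-11:45, 13:45-18:00 (invert busy blocks within the working day).
Vera ∩ Wendy: 10:15-16:30.
Vera ∩ Wendy ∩ Yuki: 10:15-14:45, 15:00-16:30.
Vera ∩ Wendy ∩ Yuki ∩ Pita: 10:15-12:45, 13:15-14:45, 15:00-16:30.
Vera ∩ Wendy ∩ Yuki ∩ Pita ∩ Erik: 10:45-11:45, 13:45-14:45, 15:00-16:30.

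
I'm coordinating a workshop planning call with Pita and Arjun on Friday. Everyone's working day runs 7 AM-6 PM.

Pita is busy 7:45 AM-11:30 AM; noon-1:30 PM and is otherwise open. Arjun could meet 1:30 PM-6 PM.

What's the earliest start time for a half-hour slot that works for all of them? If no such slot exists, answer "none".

Pita free: 07:00-07:45, 11:30-12:00, 13:30-18:00 (invert busy blocks within the working day).
Arjun free: 13:30-18:00.
Pita ∩ Arjun: 13:30-18:00.
Those are the intersection windows.
The first common window of at least 30 minutes is 13:30-18:00, so the earliest start is 13:30.

13:30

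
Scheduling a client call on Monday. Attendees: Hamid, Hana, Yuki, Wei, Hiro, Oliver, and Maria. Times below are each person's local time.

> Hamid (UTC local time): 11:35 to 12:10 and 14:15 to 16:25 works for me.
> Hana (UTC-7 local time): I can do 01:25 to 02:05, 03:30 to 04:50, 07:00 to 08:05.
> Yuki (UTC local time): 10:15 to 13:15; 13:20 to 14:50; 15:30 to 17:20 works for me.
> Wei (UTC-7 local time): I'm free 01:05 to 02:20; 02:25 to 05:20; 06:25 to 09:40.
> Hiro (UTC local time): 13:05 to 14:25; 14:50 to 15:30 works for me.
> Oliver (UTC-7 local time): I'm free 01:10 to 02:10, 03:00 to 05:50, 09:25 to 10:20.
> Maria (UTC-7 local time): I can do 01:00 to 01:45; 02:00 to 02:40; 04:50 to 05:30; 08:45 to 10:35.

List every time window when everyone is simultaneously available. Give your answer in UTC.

none

Hamid in UTC: 11:35-12:10, 14:15-16:25.
Hana in UTC: 08:25-09:05, 10:30-11:50, 14:00-15:05 (add 7h to convert from UTC-7).
Yuki in UTC: 10:15-13:15, 13:20-14:50, 15:30-17:20.
Wei in UTC: 08:05-09:20, 09:25-12:20, 13:25-16:40 (add 7h to convert from UTC-7).
Hiro in UTC: 13:05-14:25, 14:50-15:30.
Oliver in UTC: 08:10-09:10, 10:00-12:50, 16:25-17:20 (add 7h to convert from UTC-7).
Maria in UTC: 08:00-08:45, 09:00-09:40, 11:50-12:30, 15:45-17:35 (add 7h to convert from UTC-7).
Hamid ∩ Hana: 11:35-11:50, 14:15-15:05.
Hamid ∩ Hana ∩ Yuki: 11:35-11:50, 14:15-14:50.
Hamid ∩ Hana ∩ Yuki ∩ Wei: 11:35-11:50, 14:15-14:50.
Hamid ∩ Hana ∩ Yuki ∩ Wei ∩ Hiro: 14:15-14:25.
Hamid ∩ Hana ∩ Yuki ∩ Wei ∩ Hiro ∩ Oliver: ∅.
Hamid ∩ Hana ∩ Yuki ∩ Wei ∩ Hiro ∩ Oliver ∩ Maria: ∅.
There is no time when everyone is free.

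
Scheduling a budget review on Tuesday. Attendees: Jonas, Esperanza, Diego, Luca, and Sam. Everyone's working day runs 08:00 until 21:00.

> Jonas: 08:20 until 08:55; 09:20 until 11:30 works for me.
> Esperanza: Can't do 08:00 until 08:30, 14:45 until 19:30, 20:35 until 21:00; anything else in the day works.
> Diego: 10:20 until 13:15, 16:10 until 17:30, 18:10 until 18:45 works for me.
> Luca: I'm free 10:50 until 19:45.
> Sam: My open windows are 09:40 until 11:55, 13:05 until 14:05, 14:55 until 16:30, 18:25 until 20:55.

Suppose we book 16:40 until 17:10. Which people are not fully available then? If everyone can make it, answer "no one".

Esperanza, Jonas, Sam

Jonas free: 08:20-08:55, 09:20-11:30.
Esperanza free: 08:30-14:45, 19:30-20:35 (invert busy blocks within the working day).
Diego free: 10:20-13:15, 16:10-17:30, 18:10-18:45.
Luca free: 10:50-19:45.
Sam free: 09:40-11:55, 13:05-14:05, 14:55-16:30, 18:25-20:55.
Jonas: not fully free for 16:40-17:10. Esperanza: not fully free for 16:40-17:10. Diego: free for 16:40-17:10. Luca: free for 16:40-17:10. Sam: not fully free for 16:40-17:10.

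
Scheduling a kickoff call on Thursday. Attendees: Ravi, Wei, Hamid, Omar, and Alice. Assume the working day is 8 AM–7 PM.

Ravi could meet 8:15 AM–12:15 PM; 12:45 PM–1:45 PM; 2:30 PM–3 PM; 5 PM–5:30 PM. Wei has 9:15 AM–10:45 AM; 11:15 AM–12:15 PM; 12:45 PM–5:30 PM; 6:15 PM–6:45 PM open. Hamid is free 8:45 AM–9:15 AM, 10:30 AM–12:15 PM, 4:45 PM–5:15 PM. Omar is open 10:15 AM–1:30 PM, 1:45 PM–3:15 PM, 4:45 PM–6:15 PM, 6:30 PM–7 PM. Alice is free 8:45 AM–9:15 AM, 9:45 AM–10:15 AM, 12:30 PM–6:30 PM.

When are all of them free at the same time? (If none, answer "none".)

Ravi ∩ Wei: 09:15-10:45, 11:15-12:15, 12:45-13:45, 14:30-15:00, 17:00-17:30.
Ravi ∩ Wei ∩ Hamid: 10:30-10:45, 11:15-12:15, 17:00-17:15.
Ravi ∩ Wei ∩ Hamid ∩ Omar: 10:30-10:45, 11:15-12:15, 17:00-17:15.
Ravi ∩ Wei ∩ Hamid ∩ Omar ∩ Alice: 17:00-17:15.

17:00-17:15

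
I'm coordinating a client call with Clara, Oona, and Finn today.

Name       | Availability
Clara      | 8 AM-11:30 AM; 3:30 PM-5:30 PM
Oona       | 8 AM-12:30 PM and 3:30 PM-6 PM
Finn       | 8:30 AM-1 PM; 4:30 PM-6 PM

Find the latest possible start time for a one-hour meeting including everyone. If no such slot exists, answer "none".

16:30

Clara ∩ Oona: 08:00-11:30, 15:30-17:30.
Clara ∩ Oona ∩ Finn: 08:30-11:30, 16:30-17:30.
The last common window of at least 60 minutes is 16:30-17:30; a 60-minute meeting can start as late as 16:30 and still end by 17:30.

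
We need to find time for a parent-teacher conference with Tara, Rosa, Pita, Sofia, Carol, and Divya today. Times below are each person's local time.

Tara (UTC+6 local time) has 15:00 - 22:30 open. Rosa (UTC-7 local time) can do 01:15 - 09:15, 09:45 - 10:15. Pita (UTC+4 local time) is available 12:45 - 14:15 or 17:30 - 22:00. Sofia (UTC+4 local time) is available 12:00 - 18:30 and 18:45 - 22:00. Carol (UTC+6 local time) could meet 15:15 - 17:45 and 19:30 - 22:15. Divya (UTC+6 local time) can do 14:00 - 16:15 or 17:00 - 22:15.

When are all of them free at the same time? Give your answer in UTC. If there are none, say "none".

Tara in UTC: 09:00-16:30 (subtract 6h to convert from UTC+6).
Rosa in UTC: 08:15-16:15, 16:45-17:15 (add 7h to convert from UTC-7).
Pita in UTC: 08:45-10:15, 13:30-18:00 (subtract 4h to convert from UTC+4).
Sofia in UTC: 08:00-14:30, 14:45-18:00 (subtract 4h to convert from UTC+4).
Carol in UTC: 09:15-11:45, 13:30-16:15 (subtract 6h to convert from UTC+6).
Divya in UTC: 08:00-10:15, 11:00-16:15 (subtract 6h to convert from UTC+6).
Tara ∩ Rosa: 09:00-16:15.
Tara ∩ Rosa ∩ Pita: 09:00-10:15, 13:30-16:15.
Tara ∩ Rosa ∩ Pita ∩ Sofia: 09:00-10:15, 13:30-14:30, 14:45-16:15.
Tara ∩ Rosa ∩ Pita ∩ Sofia ∩ Carol: 09:15-10:15, 13:30-14:30, 14:45-16:15.
Tara ∩ Rosa ∩ Pita ∩ Sofia ∩ Carol ∩ Divya: 09:15-10:15, 13:30-14:30, 14:45-16:15.
Those are the intersection windows.

09:15-10:15, 13:30-14:30, 14:45-16:15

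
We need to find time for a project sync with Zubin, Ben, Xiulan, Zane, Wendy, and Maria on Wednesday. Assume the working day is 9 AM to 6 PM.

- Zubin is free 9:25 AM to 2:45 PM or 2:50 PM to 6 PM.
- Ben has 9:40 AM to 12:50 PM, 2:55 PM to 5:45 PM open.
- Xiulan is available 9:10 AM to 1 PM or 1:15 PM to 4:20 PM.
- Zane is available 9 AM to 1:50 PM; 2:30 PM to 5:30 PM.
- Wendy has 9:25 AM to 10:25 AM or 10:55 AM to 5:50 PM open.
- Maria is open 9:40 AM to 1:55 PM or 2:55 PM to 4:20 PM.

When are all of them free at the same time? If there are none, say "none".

09:40-10:25, 10:55-12:50, 14:55-16:20

Zubin ∩ Ben: 09:40-12:50, 14:55-17:45.
Zubin ∩ Ben ∩ Xiulan: 09:40-12:50, 14:55-16:20.
Zubin ∩ Ben ∩ Xiulan ∩ Zane: 09:40-12:50, 14:55-16:20.
Zubin ∩ Ben ∩ Xiulan ∩ Zane ∩ Wendy: 09:40-10:25, 10:55-12:50, 14:55-16:20.
Zubin ∩ Ben ∩ Xiulan ∩ Zane ∩ Wendy ∩ Maria: 09:40-10:25, 10:55-12:50, 14:55-16:20.
So the common availability across everyone is 09:40-10:25, 10:55-12:50, 14:55-16:20.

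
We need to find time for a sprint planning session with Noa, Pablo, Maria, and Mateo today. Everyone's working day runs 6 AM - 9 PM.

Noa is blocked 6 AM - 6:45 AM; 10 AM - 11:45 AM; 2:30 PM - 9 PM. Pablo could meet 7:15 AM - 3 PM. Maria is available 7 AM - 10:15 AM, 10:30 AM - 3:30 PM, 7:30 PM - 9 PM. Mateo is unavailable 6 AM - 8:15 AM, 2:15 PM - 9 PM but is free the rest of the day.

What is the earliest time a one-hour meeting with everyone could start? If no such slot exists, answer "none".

08:15

Noa free: 06:45-10:00, 11:45-14:30 (invert busy blocks within the working day).
Pablo free: 07:15-15:00.
Maria free: 07:00-10:15, 10:30-15:30, 19:30-21:00.
Mateo free: 08:15-14:15 (invert busy blocks within the working day).
Noa ∩ Pablo: 07:15-10:00, 11:45-14:30.
Noa ∩ Pablo ∩ Maria: 07:15-10:00, 11:45-14:30.
Noa ∩ Pablo ∩ Maria ∩ Mateo: 08:15-10:00, 11:45-14:15.
The first common window of at least 60 minutes is 08:15-10:00, so the earliest start is 08:15.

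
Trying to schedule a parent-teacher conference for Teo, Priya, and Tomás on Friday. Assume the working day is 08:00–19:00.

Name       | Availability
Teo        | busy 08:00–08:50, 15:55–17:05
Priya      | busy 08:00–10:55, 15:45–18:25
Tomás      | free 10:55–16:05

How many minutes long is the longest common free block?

290

Teo free: 08:50-15:55, 17:05-19:00 (invert busy blocks within the working day).
Priya free: 10:55-15:45, 18:25-19:00 (invert busy blocks within the working day).
Tomás free: 10:55-16:05.
Teo ∩ Priya: 10:55-15:45, 18:25-19:00.
Teo ∩ Priya ∩ Tomás: 10:55-15:45.
So the common availability across everyone is 10:55-15:45.
The longest is 10:55-15:45 at 290 minutes.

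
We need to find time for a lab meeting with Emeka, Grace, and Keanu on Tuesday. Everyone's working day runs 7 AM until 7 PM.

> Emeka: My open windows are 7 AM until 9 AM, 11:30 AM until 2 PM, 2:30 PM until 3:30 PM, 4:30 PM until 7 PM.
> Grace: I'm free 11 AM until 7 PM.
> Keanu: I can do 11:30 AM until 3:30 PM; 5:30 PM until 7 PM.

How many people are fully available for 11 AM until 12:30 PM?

1

Grace can make the full 11:00-12:30 slot — that's 1.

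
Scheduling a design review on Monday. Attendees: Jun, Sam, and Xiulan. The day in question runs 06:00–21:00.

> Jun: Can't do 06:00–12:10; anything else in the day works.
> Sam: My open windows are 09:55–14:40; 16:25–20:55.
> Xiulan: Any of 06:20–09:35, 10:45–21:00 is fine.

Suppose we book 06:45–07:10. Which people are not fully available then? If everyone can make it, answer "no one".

Jun free: 12:10-21:00 (invert busy blocks within the working day).
Sam free: 09:55-14:40, 16:25-20:55.
Xiulan free: 06:20-09:35, 10:45-21:00.
Jun: not fully free for 06:45-07:10. Sam: not fully free for 06:45-07:10. Xiulan: free for 06:45-07:10.

Jun, Sam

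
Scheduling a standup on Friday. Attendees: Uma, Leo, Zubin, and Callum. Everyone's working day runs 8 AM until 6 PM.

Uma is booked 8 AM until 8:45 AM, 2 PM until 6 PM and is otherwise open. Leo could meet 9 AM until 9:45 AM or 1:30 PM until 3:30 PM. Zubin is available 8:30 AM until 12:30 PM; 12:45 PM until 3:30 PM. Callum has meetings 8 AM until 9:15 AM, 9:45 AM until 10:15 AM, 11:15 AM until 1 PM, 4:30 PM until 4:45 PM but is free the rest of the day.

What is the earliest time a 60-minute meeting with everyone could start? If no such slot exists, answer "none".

none

Uma free: 08:45-14:00 (invert busy blocks within the working day).
Leo free: 09:00-09:45, 13:30-15:30.
Zubin free: 08:30-12:30, 12:45-15:30.
Callum free: 09:15-09:45, 10:15-11:15, 13:00-16:30, 16:45-18:00 (invert busy blocks within the working day).
Uma ∩ Leo: 09:00-09:45, 13:30-14:00.
Uma ∩ Leo ∩ Zubin: 09:00-09:45, 13:30-14:00.
Uma ∩ Leo ∩ Zubin ∩ Callum: 09:15-09:45, 13:30-14:00.
Those are the intersection windows.
No common window is at least 60 minutes long.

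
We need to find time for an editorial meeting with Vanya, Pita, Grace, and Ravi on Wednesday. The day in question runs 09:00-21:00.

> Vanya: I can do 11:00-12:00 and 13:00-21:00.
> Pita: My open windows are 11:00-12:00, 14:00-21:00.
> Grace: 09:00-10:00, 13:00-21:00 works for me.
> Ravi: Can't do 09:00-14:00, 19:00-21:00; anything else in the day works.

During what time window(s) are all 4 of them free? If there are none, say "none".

Vanya free: 11:00-12:00, 13:00-21:00.
Pita free: 11:00-12:00, 14:00-21:00.
Grace free: 09:00-10:00, 13:00-21:00.
Ravi free: 14:00-19:00 (invert busy blocks within the working day).
Vanya ∩ Pita: 11:00-12:00, 14:00-21:00.
Vanya ∩ Pita ∩ Grace: 14:00-21:00.
Vanya ∩ Pita ∩ Grace ∩ Ravi: 14:00-19:00.

14:00-19:00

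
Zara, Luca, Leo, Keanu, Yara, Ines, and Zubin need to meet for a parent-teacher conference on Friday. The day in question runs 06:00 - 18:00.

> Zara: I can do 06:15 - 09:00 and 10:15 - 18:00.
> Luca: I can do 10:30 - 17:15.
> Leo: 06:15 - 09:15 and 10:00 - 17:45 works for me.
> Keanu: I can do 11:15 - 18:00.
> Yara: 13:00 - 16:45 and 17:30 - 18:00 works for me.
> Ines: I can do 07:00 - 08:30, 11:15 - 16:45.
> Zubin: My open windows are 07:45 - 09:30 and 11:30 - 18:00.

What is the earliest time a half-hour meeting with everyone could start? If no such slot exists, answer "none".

13:00

Zara ∩ Luca: 10:30-17:15.
Zara ∩ Luca ∩ Leo: 10:30-17:15.
Zara ∩ Luca ∩ Leo ∩ Keanu: 11:15-17:15.
Zara ∩ Luca ∩ Leo ∩ Keanu ∩ Yara: 13:00-16:45.
Zara ∩ Luca ∩ Leo ∩ Keanu ∩ Yara ∩ Ines: 13:00-16:45.
Zara ∩ Luca ∩ Leo ∩ Keanu ∩ Yara ∩ Ines ∩ Zubin: 13:00-16:45.
The first common window of at least 30 minutes is 13:00-16:45, so the earliest start is 13:00.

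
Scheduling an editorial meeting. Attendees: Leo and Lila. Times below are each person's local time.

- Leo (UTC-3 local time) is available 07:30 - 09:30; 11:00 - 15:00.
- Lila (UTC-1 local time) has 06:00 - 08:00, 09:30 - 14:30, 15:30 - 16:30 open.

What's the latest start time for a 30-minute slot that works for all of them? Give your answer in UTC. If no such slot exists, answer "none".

17:00

Leo in UTC: 10:30-12:30, 14:00-18:00 (add 3h to convert from UTC-3).
Lila in UTC: 07:00-09:00, 10:30-15:30, 16:30-17:30 (add 1h to convert from UTC-1).
Leo ∩ Lila: 10:30-12:30, 14:00-15:30, 16:30-17:30.
Those are the intersection windows.
The last common window of at least 30 minutes is 16:30-17:30; a 30-minute meeting can start as late as 17:00 and still end by 17:30.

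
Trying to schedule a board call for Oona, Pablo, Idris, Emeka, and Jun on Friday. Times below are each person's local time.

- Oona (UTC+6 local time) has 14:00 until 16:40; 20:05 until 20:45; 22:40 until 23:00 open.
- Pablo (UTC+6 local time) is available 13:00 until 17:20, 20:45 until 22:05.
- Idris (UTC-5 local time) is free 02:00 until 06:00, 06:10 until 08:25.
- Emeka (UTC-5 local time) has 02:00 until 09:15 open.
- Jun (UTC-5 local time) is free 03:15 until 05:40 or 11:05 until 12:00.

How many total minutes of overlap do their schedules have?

145

Oona in UTC: 08:00-10:40, 14:05-14:45, 16:40-17:00 (subtract 6h to convert from UTC+6).
Pablo in UTC: 07:00-11:20, 14:45-16:05 (subtract 6h to convert from UTC+6).
Idris in UTC: 07:00-11:00, 11:10-13:25 (add 5h to convert from UTC-5).
Emeka in UTC: 07:00-14:15 (add 5h to convert from UTC-5).
Jun in UTC: 08:15-10:40, 16:05-17:00 (add 5h to convert from UTC-5).
Oona ∩ Pablo: 08:00-10:40.
Oona ∩ Pablo ∩ Idris: 08:00-10:40.
Oona ∩ Pablo ∩ Idris ∩ Emeka: 08:00-10:40.
Oona ∩ Pablo ∩ Idris ∩ Emeka ∩ Jun: 08:15-10:40.
Those are the intersection windows.
That's a single block of 145 minutes.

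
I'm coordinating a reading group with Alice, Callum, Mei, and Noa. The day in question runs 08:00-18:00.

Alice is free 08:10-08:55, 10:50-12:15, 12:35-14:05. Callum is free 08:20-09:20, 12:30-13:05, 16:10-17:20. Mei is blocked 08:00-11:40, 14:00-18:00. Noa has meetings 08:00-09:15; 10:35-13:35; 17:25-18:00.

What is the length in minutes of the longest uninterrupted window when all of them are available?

Alice free: 08:10-08:55, 10:50-12:15, 12:35-14:05.
Callum free: 08:20-09:20, 12:30-13:05, 16:10-17:20.
Mei free: 11:40-14:00 (invert busy blocks within the working day).
Noa free: 09:15-10:35, 13:35-17:25 (invert busy blocks within the working day).
Alice ∩ Callum: 08:20-08:55, 12:35-13:05.
Alice ∩ Callum ∩ Mei: 12:35-13:05.
Alice ∩ Callum ∩ Mei ∩ Noa: ∅.
There is no time when everyone is free.
No common window exists, so the longest block is 0 minutes.

0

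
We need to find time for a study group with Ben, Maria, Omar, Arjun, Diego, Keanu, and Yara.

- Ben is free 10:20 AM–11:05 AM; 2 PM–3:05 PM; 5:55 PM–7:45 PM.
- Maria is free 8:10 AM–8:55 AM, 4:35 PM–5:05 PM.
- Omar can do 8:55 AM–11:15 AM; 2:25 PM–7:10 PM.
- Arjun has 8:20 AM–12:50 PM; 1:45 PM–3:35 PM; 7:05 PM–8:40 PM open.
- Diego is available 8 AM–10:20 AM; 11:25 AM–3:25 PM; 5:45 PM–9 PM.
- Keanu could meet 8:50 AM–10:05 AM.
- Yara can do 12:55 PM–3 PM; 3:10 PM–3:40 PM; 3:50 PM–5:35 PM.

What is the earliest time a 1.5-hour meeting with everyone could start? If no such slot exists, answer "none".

none

Ben ∩ Maria: ∅.
Ben ∩ Maria ∩ Omar: ∅.
Ben ∩ Maria ∩ Omar ∩ Arjun: ∅.
Ben ∩ Maria ∩ Omar ∩ Arjun ∩ Diego: ∅.
Ben ∩ Maria ∩ Omar ∩ Arjun ∩ Diego ∩ Keanu: ∅.
Ben ∩ Maria ∩ Omar ∩ Arjun ∩ Diego ∩ Keanu ∩ Yara: ∅.
There is no time when everyone is free.
No common window is at least 90 minutes long.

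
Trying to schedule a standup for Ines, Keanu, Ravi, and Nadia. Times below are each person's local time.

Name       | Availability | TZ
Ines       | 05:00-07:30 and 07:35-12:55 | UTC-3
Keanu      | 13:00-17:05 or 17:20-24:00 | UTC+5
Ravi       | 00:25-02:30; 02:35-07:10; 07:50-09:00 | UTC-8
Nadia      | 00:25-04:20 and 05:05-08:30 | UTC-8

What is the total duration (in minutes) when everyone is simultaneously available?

345

Ines in UTC: 08:00-10:30, 10:35-15:55 (add 3h to convert from UTC-3).
Keanu in UTC: 08:00-12:05, 12:20-19:00 (subtract 5h to convert from UTC+5).
Ravi in UTC: 08:25-10:30, 10:35-15:10, 15:50-17:00 (add 8h to convert from UTC-8).
Nadia in UTC: 08:25-12:20, 13:05-16:30 (add 8h to convert from UTC-8).
Ines ∩ Keanu: 08:00-10:30, 10:35-12:05, 12:20-15:55.
Ines ∩ Keanu ∩ Ravi: 08:25-10:30, 10:35-12:05, 12:20-15:10, 15:50-15:55.
Ines ∩ Keanu ∩ Ravi ∩ Nadia: 08:25-10:30, 10:35-12:05, 13:05-15:10, 15:50-15:55.
Those are the intersection windows.
Summing the common windows: 125 + 90 + 125 + 5 = 345 minutes.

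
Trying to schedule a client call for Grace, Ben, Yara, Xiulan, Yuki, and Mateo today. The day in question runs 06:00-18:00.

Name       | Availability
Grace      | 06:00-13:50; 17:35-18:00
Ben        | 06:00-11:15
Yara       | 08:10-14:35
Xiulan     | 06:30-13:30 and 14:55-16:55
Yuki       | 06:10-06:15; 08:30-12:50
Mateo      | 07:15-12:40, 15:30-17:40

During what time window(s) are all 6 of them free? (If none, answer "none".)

08:30-11:15

Grace ∩ Ben: 06:00-11:15.
Grace ∩ Ben ∩ Yara: 08:10-11:15.
Grace ∩ Ben ∩ Yara ∩ Xiulan: 08:10-11:15.
Grace ∩ Ben ∩ Yara ∩ Xiulan ∩ Yuki: 08:30-11:15.
Grace ∩ Ben ∩ Yara ∩ Xiulan ∩ Yuki ∩ Mateo: 08:30-11:15.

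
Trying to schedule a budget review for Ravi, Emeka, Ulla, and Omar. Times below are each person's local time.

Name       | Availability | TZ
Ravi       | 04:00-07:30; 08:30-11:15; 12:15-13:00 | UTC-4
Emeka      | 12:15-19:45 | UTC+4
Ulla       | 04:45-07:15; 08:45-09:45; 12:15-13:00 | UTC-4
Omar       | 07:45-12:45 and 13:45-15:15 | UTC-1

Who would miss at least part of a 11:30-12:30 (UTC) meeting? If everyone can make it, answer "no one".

Ravi in UTC: 08:00-11:30, 12:30-15:15, 16:15-17:00 (add 4h to convert from UTC-4).
Emeka in UTC: 08:15-15:45 (subtract 4h to convert from UTC+4).
Ulla in UTC: 08:45-11:15, 12:45-13:45, 16:15-17:00 (add 4h to convert from UTC-4).
Omar in UTC: 08:45-13:45, 14:45-16:15 (add 1h to convert from UTC-1).
Ravi: not fully free for 11:30-12:30. Emeka: free for 11:30-12:30. Ulla: not fully free for 11:30-12:30. Omar: free for 11:30-12:30.

Ravi, Ulla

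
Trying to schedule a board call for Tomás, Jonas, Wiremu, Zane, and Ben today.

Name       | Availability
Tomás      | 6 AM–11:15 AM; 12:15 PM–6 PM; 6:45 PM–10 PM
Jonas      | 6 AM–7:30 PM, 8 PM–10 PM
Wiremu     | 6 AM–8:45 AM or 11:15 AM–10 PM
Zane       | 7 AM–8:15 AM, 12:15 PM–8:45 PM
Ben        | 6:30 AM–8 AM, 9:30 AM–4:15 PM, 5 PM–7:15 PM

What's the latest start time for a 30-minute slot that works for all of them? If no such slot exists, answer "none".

18:45

Tomás ∩ Jonas: 06:00-11:15, 12:15-18:00, 18:45-19:30, 20:00-22:00.
Tomás ∩ Jonas ∩ Wiremu: 06:00-08:45, 12:15-18:00, 18:45-19:30, 20:00-22:00.
Tomás ∩ Jonas ∩ Wiremu ∩ Zane: 07:00-08:15, 12:15-18:00, 18:45-19:30, 20:00-20:45.
Tomás ∩ Jonas ∩ Wiremu ∩ Zane ∩ Ben: 07:00-08:00, 12:15-16:15, 17:00-18:00, 18:45-19:15.
Those are the intersection windows.
The last common window of at least 30 minutes is 18:45-19:15; a 30-minute meeting can start as late as 18:45 and still end by 19:15.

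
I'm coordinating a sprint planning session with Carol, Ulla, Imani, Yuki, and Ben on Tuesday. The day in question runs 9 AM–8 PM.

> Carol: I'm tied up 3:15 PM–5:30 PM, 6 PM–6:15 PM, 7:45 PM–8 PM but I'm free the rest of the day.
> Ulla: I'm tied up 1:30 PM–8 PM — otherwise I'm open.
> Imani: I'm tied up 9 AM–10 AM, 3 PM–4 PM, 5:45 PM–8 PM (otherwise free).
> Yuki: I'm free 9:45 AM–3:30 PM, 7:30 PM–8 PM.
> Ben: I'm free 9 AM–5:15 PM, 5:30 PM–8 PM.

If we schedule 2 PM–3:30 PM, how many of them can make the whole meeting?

Carol free: 09:00-15:15, 17:30-18:00, 18:15-19:45 (invert busy blocks within the working day).
Ulla free: 09:00-13:30 (invert busy blocks within the working day).
Imani free: 10:00-15:00, 16:00-17:45 (invert busy blocks within the working day).
Yuki free: 09:45-15:30, 19:30-20:00.
Ben free: 09:00-17:15, 17:30-20:00.
Yuki and Ben can make the full 14:00-15:30 slot — that's 2.

2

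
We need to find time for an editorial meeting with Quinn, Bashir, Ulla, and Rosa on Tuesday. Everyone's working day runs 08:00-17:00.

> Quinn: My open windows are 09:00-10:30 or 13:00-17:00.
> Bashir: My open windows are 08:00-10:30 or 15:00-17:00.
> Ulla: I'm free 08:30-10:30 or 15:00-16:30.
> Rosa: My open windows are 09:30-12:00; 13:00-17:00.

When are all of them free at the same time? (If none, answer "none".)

09:30-10:30, 15:00-16:30

Quinn ∩ Bashir: 09:00-10:30, 15:00-17:00.
Quinn ∩ Bashir ∩ Ulla: 09:00-10:30, 15:00-16:30.
Quinn ∩ Bashir ∩ Ulla ∩ Rosa: 09:30-10:30, 15:00-16:30.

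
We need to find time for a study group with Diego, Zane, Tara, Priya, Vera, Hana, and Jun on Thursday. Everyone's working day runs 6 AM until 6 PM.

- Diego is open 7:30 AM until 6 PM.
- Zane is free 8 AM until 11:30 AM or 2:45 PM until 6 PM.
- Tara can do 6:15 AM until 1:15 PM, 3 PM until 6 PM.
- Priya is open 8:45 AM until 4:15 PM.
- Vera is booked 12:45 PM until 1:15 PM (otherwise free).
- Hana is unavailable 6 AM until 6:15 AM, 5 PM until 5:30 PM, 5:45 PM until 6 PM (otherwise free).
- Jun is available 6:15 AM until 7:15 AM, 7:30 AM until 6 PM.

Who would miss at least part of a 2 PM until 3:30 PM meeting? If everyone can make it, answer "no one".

Tara, Zane

Diego free: 07:30-18:00.
Zane free: 08:00-11:30, 14:45-18:00.
Tara free: 06:15-13:15, 15:00-18:00.
Priya free: 08:45-16:15.
Vera free: 06:00-12:45, 13:15-18:00 (invert busy blocks within the working day).
Hana free: 06:15-17:00, 17:30-17:45 (invert busy blocks within the working day).
Jun free: 06:15-07:15, 07:30-18:00.
Diego: free for 14:00-15:30. Zane: not fully free for 14:00-15:30. Tara: not fully free for 14:00-15:30. Priya: free for 14:00-15:30. Vera: free for 14:00-15:30. Hana: free for 14:00-15:30. Jun: free for 14:00-15:30.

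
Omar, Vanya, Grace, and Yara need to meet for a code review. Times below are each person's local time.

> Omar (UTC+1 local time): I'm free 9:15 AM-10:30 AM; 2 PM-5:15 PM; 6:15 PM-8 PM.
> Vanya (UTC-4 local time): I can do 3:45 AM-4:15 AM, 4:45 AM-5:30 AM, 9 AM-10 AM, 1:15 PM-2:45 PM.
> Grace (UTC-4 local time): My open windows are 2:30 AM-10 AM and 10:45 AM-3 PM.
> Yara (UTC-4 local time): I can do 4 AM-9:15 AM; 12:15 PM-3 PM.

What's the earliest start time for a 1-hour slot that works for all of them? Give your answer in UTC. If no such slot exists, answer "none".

Omar in UTC: 08:15-09:30, 13:00-16:15, 17:15-19:00 (subtract 1h to convert from UTC+1).
Vanya in UTC: 07:45-08:15, 08:45-09:30, 13:00-14:00, 17:15-18:45 (add 4h to convert from UTC-4).
Grace in UTC: 06:30-14:00, 14:45-19:00 (add 4h to convert from UTC-4).
Yara in UTC: 08:00-13:15, 16:15-19:00 (add 4h to convert from UTC-4).
Omar ∩ Vanya: 08:45-09:30, 13:00-14:00, 17:15-18:45.
Omar ∩ Vanya ∩ Grace: 08:45-09:30, 13:00-14:00, 17:15-18:45.
Omar ∩ Vanya ∩ Grace ∩ Yara: 08:45-09:30, 13:00-13:15, 17:15-18:45.
So the common availability across everyone is 08:45-09:30, 13:00-13:15, 17:15-18:45.
The first common window of at least 60 minutes is 17:15-18:45, so the earliest start is 17:15.

17:15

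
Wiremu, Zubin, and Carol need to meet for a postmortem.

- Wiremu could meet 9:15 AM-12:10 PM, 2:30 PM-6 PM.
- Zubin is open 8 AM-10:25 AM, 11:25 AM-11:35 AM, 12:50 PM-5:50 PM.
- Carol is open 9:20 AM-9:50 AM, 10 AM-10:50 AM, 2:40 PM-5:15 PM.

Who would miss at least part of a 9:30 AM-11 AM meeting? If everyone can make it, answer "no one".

Carol, Zubin

Wiremu: free for 09:30-11:00. Zubin: not fully free for 09:30-11:00. Carol: not fully free for 09:30-11:00.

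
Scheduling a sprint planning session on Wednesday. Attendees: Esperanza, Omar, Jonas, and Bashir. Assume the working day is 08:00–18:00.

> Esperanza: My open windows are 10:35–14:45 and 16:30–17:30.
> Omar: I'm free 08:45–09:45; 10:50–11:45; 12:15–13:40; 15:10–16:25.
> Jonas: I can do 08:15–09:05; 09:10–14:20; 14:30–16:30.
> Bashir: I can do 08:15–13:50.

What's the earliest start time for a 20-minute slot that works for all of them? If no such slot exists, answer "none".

10:50

Esperanza ∩ Omar: 10:50-11:45, 12:15-13:40.
Esperanza ∩ Omar ∩ Jonas: 10:50-11:45, 12:15-13:40.
Esperanza ∩ Omar ∩ Jonas ∩ Bashir: 10:50-11:45, 12:15-13:40.
So the common availability across everyone is 10:50-11:45, 12:15-13:40.
The first common window of at least 20 minutes is 10:50-11:45, so the earliest start is 10:50.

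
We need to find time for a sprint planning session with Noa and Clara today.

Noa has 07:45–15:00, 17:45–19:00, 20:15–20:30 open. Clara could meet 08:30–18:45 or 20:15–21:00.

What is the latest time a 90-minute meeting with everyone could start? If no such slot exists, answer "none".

13:30

Noa ∩ Clara: 08:30-15:00, 17:45-18:45, 20:15-20:30.
Those are the intersection windows.
The last common window of at least 90 minutes is 08:30-15:00; a 90-minute meeting can start as late as 13:30 and still end by 15:00.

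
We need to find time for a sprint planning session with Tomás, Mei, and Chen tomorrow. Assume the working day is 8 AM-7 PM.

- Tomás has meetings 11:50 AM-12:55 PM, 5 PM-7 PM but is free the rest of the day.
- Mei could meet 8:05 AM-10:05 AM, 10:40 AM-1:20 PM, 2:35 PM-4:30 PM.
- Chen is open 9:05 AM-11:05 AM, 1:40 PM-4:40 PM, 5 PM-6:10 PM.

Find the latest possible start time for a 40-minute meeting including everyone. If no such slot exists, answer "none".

15:50

Tomás free: 08:00-11:50, 12:55-17:00 (invert busy blocks within the working day).
Mei free: 08:05-10:05, 10:40-13:20, 14:35-16:30.
Chen free: 09:05-11:05, 13:40-16:40, 17:00-18:10.
Tomás ∩ Mei: 08:05-10:05, 10:40-11:50, 12:55-13:20, 14:35-16:30.
Tomás ∩ Mei ∩ Chen: 09:05-10:05, 10:40-11:05, 14:35-16:30.
The last common window of at least 40 minutes is 14:35-16:30; a 40-minute meeting can start as late as 15:50 and still end by 16:30.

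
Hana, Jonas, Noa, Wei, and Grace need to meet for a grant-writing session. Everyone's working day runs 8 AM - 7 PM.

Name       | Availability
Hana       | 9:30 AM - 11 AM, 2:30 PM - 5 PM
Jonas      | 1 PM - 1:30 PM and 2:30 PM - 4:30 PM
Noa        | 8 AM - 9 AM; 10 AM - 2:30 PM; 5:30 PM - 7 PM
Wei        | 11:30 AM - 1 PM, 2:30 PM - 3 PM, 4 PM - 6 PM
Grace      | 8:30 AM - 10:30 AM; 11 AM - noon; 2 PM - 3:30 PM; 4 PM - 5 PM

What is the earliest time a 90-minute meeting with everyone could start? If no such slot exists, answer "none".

Hana ∩ Jonas: 14:30-16:30.
Hana ∩ Jonas ∩ Noa: ∅.
Hana ∩ Jonas ∩ Noa ∩ Wei: ∅.
Hana ∩ Jonas ∩ Noa ∩ Wei ∩ Grace: ∅.
There is no time when everyone is free.
No common window is at least 90 minutes long.

none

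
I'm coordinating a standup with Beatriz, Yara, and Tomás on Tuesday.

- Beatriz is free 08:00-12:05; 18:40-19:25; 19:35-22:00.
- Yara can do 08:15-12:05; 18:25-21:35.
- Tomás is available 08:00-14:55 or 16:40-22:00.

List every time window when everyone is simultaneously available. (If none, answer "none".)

Beatriz ∩ Yara: 08:15-12:05, 18:40-19:25, 19:35-21:35.
Beatriz ∩ Yara ∩ Tomás: 08:15-12:05, 18:40-19:25, 19:35-21:35.

08:15-12:05, 18:40-19:25, 19:35-21:35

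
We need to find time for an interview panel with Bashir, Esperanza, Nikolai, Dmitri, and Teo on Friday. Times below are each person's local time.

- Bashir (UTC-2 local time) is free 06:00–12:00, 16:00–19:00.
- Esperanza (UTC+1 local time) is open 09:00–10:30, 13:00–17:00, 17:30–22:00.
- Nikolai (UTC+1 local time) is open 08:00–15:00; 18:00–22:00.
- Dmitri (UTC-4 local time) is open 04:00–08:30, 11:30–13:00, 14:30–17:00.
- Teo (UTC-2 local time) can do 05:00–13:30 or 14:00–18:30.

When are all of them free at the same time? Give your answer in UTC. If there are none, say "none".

08:00-09:30, 12:00-12:30, 18:30-20:30

Bashir in UTC: 08:00-14:00, 18:00-21:00 (add 2h to convert from UTC-2).
Esperanza in UTC: 08:00-09:30, 12:00-16:00, 16:30-21:00 (subtract 1h to convert from UTC+1).
Nikolai in UTC: 07:00-14:00, 17:00-21:00 (subtract 1h to convert from UTC+1).
Dmitri in UTC: 08:00-12:30, 15:30-17:00, 18:30-21:00 (add 4h to convert from UTC-4).
Teo in UTC: 07:00-15:30, 16:00-20:30 (add 2h to convert from UTC-2).
Bashir ∩ Esperanza: 08:00-09:30, 12:00-14:00, 18:00-21:00.
Bashir ∩ Esperanza ∩ Nikolai: 08:00-09:30, 12:00-14:00, 18:00-21:00.
Bashir ∩ Esperanza ∩ Nikolai ∩ Dmitri: 08:00-09:30, 12:00-12:30, 18:30-21:00.
Bashir ∩ Esperanza ∩ Nikolai ∩ Dmitri ∩ Teo: 08:00-09:30, 12:00-12:30, 18:30-20:30.
Those are the intersection windows.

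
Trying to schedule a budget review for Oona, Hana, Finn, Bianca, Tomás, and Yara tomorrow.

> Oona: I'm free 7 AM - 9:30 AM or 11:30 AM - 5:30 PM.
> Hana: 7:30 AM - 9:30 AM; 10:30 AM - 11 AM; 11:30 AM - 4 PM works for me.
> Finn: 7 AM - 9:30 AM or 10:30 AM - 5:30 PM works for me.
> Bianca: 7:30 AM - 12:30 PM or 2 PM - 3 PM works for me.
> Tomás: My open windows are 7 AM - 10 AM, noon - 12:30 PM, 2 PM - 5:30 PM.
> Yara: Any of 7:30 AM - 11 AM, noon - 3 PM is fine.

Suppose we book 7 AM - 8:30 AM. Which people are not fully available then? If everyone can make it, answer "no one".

Bianca, Hana, Yara

Oona: free for 07:00-08:30. Hana: not fully free for 07:00-08:30. Finn: free for 07:00-08:30. Bianca: not fully free for 07:00-08:30. Tomás: free for 07:00-08:30. Yara: not fully free for 07:00-08:30.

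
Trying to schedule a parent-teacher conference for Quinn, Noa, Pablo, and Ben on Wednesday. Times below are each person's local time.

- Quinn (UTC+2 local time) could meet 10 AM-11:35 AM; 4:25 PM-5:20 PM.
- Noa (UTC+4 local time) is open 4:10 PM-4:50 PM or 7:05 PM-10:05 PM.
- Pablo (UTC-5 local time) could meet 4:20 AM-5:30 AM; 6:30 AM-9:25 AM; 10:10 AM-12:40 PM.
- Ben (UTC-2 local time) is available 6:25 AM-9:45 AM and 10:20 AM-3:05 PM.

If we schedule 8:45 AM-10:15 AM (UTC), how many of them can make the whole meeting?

1

Quinn in UTC: 08:00-09:35, 14:25-15:20 (subtract 2h to convert from UTC+2).
Noa in UTC: 12:10-12:50, 15:05-18:05 (subtract 4h to convert from UTC+4).
Pablo in UTC: 09:20-10:30, 11:30-14:25, 15:10-17:40 (add 5h to convert from UTC-5).
Ben in UTC: 08:25-11:45, 12:20-17:05 (add 2h to convert from UTC-2).
Ben can make the full 08:45-10:15 slot — that's 1.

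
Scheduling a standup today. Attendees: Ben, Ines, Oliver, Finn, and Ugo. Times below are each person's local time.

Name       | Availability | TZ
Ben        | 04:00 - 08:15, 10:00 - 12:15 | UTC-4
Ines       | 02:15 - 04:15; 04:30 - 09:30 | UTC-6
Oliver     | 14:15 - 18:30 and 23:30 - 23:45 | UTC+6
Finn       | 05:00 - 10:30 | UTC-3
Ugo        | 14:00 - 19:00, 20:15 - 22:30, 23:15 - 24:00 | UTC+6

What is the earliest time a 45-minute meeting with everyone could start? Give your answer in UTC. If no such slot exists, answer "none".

08:15

Ben in UTC: 08:00-12:15, 14:00-16:15 (add 4h to convert from UTC-4).
Ines in UTC: 08:15-10:15, 10:30-15:30 (add 6h to convert from UTC-6).
Oliver in UTC: 08:15-12:30, 17:30-17:45 (subtract 6h to convert from UTC+6).
Finn in UTC: 08:00-13:30 (add 3h to convert from UTC-3).
Ugo in UTC: 08:00-13:00, 14:15-16:30, 17:15-18:00 (subtract 6h to convert from UTC+6).
Ben ∩ Ines: 08:15-10:15, 10:30-12:15, 14:00-15:30.
Ben ∩ Ines ∩ Oliver: 08:15-10:15, 10:30-12:15.
Ben ∩ Ines ∩ Oliver ∩ Finn: 08:15-10:15, 10:30-12:15.
Ben ∩ Ines ∩ Oliver ∩ Finn ∩ Ugo: 08:15-10:15, 10:30-12:15.
The first common window of at least 45 minutes is 08:15-10:15, so the earliest start is 08:15.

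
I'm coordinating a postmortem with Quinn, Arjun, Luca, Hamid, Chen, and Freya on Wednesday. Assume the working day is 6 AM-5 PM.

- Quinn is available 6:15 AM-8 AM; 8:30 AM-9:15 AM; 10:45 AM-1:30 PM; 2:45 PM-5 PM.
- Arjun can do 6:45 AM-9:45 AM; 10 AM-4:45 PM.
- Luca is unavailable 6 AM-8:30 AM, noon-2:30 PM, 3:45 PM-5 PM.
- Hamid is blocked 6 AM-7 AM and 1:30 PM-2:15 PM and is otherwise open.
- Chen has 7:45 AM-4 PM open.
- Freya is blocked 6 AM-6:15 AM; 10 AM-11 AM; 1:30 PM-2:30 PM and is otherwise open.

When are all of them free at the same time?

Quinn free: 06:15-08:00, 08:30-09:15, 10:45-13:30, 14:45-17:00.
Arjun free: 06:45-09:45, 10:00-16:45.
Luca free: 08:30-12:00, 14:30-15:45 (invert busy blocks within the working day).
Hamid free: 07:00-13:30, 14:15-17:00 (invert busy blocks within the working day).
Chen free: 07:45-16:00.
Freya free: 06:15-10:00, 11:00-13:30, 14:30-17:00 (invert busy blocks within the working day).
Quinn ∩ Arjun: 06:45-08:00, 08:30-09:15, 10:45-13:30, 14:45-16:45.
Quinn ∩ Arjun ∩ Luca: 08:30-09:15, 10:45-12:00, 14:45-15:45.
Quinn ∩ Arjun ∩ Luca ∩ Hamid: 08:30-09:15, 10:45-12:00, 14:45-15:45.
Quinn ∩ Arjun ∩ Luca ∩ Hamid ∩ Chen: 08:30-09:15, 10:45-12:00, 14:45-15:45.
Quinn ∩ Arjun ∩ Luca ∩ Hamid ∩ Chen ∩ Freya: 08:30-09:15, 11:00-12:00, 14:45-15:45.

08:30-09:15, 11:00-12:00, 14:45-15:45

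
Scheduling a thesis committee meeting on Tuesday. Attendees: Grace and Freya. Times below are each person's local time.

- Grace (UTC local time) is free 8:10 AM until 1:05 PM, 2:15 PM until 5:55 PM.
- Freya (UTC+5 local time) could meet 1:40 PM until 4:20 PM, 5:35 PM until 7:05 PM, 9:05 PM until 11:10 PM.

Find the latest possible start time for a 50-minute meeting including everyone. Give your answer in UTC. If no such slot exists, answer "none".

Grace in UTC: 08:10-13:05, 14:15-17:55.
Freya in UTC: 08:40-11:20, 12:35-14:05, 16:05-18:10 (subtract 5h to convert from UTC+5).
Grace ∩ Freya: 08:40-11:20, 12:35-13:05, 16:05-17:55.
So the common availability across everyone is 08:40-11:20, 12:35-13:05, 16:05-17:55.
The last common window of at least 50 minutes is 16:05-17:55; a 50-minute meeting can start as late as 17:05 and still end by 17:55.

17:05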